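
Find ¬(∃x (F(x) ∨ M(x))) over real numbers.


Original: ∃x (F(x) ∨ M(x))
Rule: ¬∀→∃, ¬∃→∀, negate predicate.
Negation: ∀x (¬F(x) ∧ ¬M(x))

∀x (¬F(x) ∧ ¬M(x))


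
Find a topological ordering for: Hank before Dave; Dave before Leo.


Constraints: Hank before Dave; Dave before Leo
Method: repeatedly schedule the remaining task that has no remaining task required before it.
  Step 1: remaining {Hank, Leo, Dave}; every task except Hank still has a predecessor pending → schedule Hank.
  Step 2: remaining {Leo, Dave}; every task except Dave still has a predecessor pending → schedule Dave.
  Step 3: only Leo remains → schedule Leo.
Resulting order:

Hank → Dave → Leo


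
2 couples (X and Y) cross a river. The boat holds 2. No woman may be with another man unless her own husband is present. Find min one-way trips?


Label couples X and Y.
1. WX+WY → (far: WX,WY; near: HX,HY)
2. WX ←   (far: WY; near: HX,HY,WX)
3. HX+HY → (far: HX,HY,WY; near: WX)
4. HX ←   (far: HY,WY; near: HX,WX)  — HX returns, since WX is alone on near bank
5. HX+WX → (far: all four; near: empty)
Every state respects the constraint.
Minimum trips = 5

5


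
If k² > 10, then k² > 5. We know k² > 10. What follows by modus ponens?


Modus ponens: P → Q, P ⊢ Q
P: k² > 10
Q: k² > 5
We have P → Q and P is true.
By modus ponens, Q must be true.

k² > 5


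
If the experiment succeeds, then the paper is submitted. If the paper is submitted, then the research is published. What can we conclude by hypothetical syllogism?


Hypothetical syllogism: P → Q, Q → R ⊢ P → R
Premise 1: the experiment succeeds → the paper is submitted
Premise 2: the paper is submitted → the research is published
Chain the implications: the middle term (the paper is submitted) links the two.
Conclusion: If the experiment succeeds, then the research is published.

If the experiment succeeds, then the research is published.


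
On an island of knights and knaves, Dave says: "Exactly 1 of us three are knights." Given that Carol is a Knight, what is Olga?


Dave claims exactly 1 knights among Dave, Carol, Olga.
Given: Carol is a Knight.

Case 1: Dave is a Knight (tells truth)
  Then exactly 1 of the three are knights.
  Counting Dave, Carol: 2 knight(s) so far. Need -1 more → impossible.
Case 2: Dave is a Knave (lies)
  Then the count is NOT 1.
  If Olga = Knave, count = 1 = 1 → claim would be true, contradicts lie.
  If Olga = Knight, count = 2 ≠ 1 → lie confirmed ✓

Olga is a Knight.

Knight


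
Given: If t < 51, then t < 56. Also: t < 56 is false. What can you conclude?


Modus tollens: P → Q, ¬Q ⊢ ¬P
P: t < 51
Q: t < 56
We have P → Q and Q is false.
By modus tollens, P must be false.

It is not the case that t < 51


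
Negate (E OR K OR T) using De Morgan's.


De Morgan's law: ¬(P ∨ Q ∨ R) ≡ ¬P ∧ ¬Q ∧ ¬R
¬(E ∨ K ∨ T) = ¬E ∧ ¬K ∧ ¬T

¬E ∧ ¬K ∧ ¬T


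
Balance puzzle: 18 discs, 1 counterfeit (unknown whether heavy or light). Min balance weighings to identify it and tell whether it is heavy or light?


Let n = 18. 36 possibilities (n discs × lighter/heavier); each weighing has 3 outcomes.
Bound for k weighings: say the first weighing puts j discs on each pan. If it tips, the 2j weighed discs remain suspects (each with a known direction) and k-1 weighings give 3^(k-1) outcomes; 3^(k-1) is odd, so 2j ≤ 3^(k-1) - 1. If it balances, the n - 2j unweighed discs remain with direction unknown: 2(n - 2j) ≤ 3^(k-1) - 1 by the same parity argument. Adding, n ≤ (3^(k-1) - 1) + (3^(k-1) - 1)/2 = (3^k - 3)/2, and the classical three-group strategy achieves this (3 discs in 2 weighings, 12 in 3, 39 in 4, 120 in 5).
So we need the smallest k with (3^k - 3)/2 ≥ 18.
k = 3: (3^3 - 3)/2 = 12 < 18 ✗
k = 4: (3^4 - 3)/2 = 39 ≥ 18 ✓

4


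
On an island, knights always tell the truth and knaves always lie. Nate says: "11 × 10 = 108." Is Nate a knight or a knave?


Statement: "11 × 10 = 108."
Actual: 11 × 10 = 110
Claimed: 108
Statement is FALSE → Nate lies → Knave

Knave


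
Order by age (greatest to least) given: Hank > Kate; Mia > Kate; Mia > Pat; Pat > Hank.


Constraints: Hank > Kate; Mia > Kate; Mia > Pat; Pat > Hank
Method: at each step, the next-highest is the one remaining person who never appears on the smaller side of a constraint between remaining people.
  Step 1: remaining {Mia, Kate, Hank, Pat}; on the smaller side: {Kate, Hank, Pat} → Mia is next (Mia > Kate; Mia > Pat).
  Step 2: remaining {Kate, Hank, Pat}; on the smaller side: {Kate, Hank} → Pat is next (Pat > Hank).
  Step 3: remaining {Kate, Hank}; on the smaller side: {Kate} → Hank is next (Hank > Kate).
  Step 4: only Kate remains → lowest.
Final ranking (highest to lowest):

Mia > Pat > Hank > Kate


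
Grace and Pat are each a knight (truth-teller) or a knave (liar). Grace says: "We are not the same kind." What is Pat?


Grace says: "We are not the same kind."
Case 1: Grace is a Knight (truth-teller)
  Statement is true → they ARE different → Pat is a Knave
Case 2: Grace is a Knave (liar)
  Statement is false → they are NOT different → Pat is a Knave
In both cases, Pat is a Knave.

Knave


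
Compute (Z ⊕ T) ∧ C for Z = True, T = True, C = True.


Z = True, T = True, C = True
Step 1: Z ⊕ T = True XOR True = False
Step 2: False ∧ C = False AND True = False
XOR true when exactly one of Z,T is true; then AND with C.

False


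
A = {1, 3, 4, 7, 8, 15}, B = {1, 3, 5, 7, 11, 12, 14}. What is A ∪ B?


A = {1, 3, 4, 7, 8, 15}
B = {1, 3, 5, 7, 11, 12, 14}
Operation: union
All elements combined: 1, 3, 4, 5, 7, 8, 11, 12, 14, 15

{1, 3, 4, 5, 7, 8, 11, 12, 14, 15}


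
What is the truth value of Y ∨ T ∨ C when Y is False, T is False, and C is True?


Y = False, T = False, C = True
Step 1: Y ∨ T = False OR False = False
Step 2: False ∨ C = False OR True = True
OR is true when at least one operand is true.

True


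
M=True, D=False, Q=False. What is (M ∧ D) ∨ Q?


M = True, D = False, Q = False
Expression: (M ∧ D) ∨ Q
Step 1: M ∧ D = True AND False = False
Step 2: (False) ∨ Q = False OR False = False

False


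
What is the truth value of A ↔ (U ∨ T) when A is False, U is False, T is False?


A = False, U = False, T = False
Step 1: U ∨ T = False OR False = False
Step 2: A ↔ (False): true when both sides have same truth value.
Result: False ↔ False = True

True


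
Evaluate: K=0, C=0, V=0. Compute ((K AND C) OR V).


K AND C = 0&0 = 0
0 OR 0 = 0

0


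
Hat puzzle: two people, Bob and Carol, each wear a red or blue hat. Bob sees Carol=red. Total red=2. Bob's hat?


Total red = 2, Carol = red
Red accounted for: 1
Remaining for Bob: 1
Bob's hat is red.

red


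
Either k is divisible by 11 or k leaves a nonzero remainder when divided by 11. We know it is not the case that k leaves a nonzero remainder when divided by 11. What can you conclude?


Disjunctive syllogism: P ∨ Q, ¬P ⊢ Q
Disjunction: k is divisible by 11 ∨ k leaves a nonzero remainder when divided by 11
We know it is not the case that k leaves a nonzero remainder when divided by 11.
By disjunctive syllogism, the other disjunct must be true.

k is divisible by 11


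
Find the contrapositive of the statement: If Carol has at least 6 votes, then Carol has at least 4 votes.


Original: If Carol has at least 6 votes, then Carol has at least 4 votes
Contrapositive: If ¬Q, then ¬P
Negate Q: not (Carol has at least 4 votes)
Negate P: not (Carol has at least 6 votes)

If not (Carol has at least 4 votes), then not (Carol has at least 6 votes).


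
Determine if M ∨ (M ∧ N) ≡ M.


Expression 1: M ∨ (M ∧ N)
Expression 2: M
Truth table (M N | Expr1 Expr2):
  T T |   T     T
  T F |   T     T
  F T |   F     F
  F F |   F     F
All 4 rows agree, so the expressions are logically equivalent.

Yes


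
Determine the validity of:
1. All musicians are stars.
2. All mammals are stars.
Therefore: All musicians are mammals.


Premise 1: All musicians are stars.
Premise 2: All mammals are stars.
Conclusion: All musicians are mammals.
Fallacy: undistributed middle. stars is predicate in both.
Counterexample: musicians and mammals could be disjoint subsets of stars.

Invalid


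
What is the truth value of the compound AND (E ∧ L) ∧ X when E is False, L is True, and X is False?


E = False, L = True, X = False
Step 1: E ∧ L = False AND True = False
Step 2: False ∧ X = False AND False = False
AND is true only when ALL operands are true.

False


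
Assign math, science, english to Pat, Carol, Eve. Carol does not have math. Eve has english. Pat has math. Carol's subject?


From clues:
  Eve → english
  Pat → math
By elimination, Carol gets the remaining.

science


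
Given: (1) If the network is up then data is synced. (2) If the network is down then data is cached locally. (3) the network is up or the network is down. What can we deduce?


Constructive dilemma: (P → Q) ∧ (R → S), P ∨ R ⊢ Q ∨ S
Premise 1: the network is up → data is synced
Premise 2: the network is down → data is cached locally
Premise 3: the network is up ∨ the network is down
Case 1: Assuming the network is up, then by Premise 1, data is synced.
Case 2: Assuming the network is down, then by Premise 2, data is cached locally.
Since one of the network is up or the network is down must hold, we get data is synced or data is cached locally.

Data is synced or data is cached locally.


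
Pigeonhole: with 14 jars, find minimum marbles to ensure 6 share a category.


Pigeonhole: to guarantee k in one of n categories, need (k-1)×n + 1.
k = 6, n = 14
Minimum = (6-1) × 14 + 1 = 5 × 14 + 1

71


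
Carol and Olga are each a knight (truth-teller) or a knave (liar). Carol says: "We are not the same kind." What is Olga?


Carol says: "We are not the same kind."
Case 1: Carol is a Knight (truth-teller)
  Statement is true → they ARE different → Olga is a Knave
Case 2: Carol is a Knave (liar)
  Statement is false → they are NOT different → Olga is a Knave
In both cases, Olga is a Knave.

Knave


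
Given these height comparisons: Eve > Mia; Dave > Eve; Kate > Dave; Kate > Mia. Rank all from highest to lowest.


Constraints: Eve > Mia; Dave > Eve; Kate > Dave; Kate > Mia
Method: at each step, the next-highest is the one remaining person who never appears on the smaller side of a constraint between remaining people.
  Step 1: remaining {Mia, Dave, Eve, Kate}; on the smaller side: {Mia, Dave, Eve} → Kate is next (Kate > Dave; Kate > Mia).
  Step 2: remaining {Mia, Dave, Eve}; on the smaller side: {Mia, Eve} → Dave is next (Dave > Eve).
  Step 3: remaining {Mia, Eve}; on the smaller side: {Mia} → Eve is next (Eve > Mia).
  Step 4: only Mia remains → lowest.
Final ranking (highest to lowest):

Kate > Dave > Eve > Mia


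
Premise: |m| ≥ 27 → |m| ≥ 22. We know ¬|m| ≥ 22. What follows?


Modus tollens: P → Q, ¬Q ⊢ ¬P
P: |m| ≥ 27
Q: |m| ≥ 22
We have P → Q and Q is false.
By modus tollens, P must be false.

It is not the case that |m| ≥ 27


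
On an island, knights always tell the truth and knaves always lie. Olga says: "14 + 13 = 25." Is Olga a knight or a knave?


Statement: "14 + 13 = 25."
Actual: 14 + 13 = 27
Claimed: 25
Statement is FALSE → Olga lies → Knave

Knave


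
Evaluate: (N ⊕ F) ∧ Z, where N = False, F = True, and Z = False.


N = False, F = True, Z = False
Step 1: N ⊕ F = False XOR True = True
Step 2: True ∧ Z = True AND False = False
XOR true when exactly one of N,F is true; then AND with Z.

False


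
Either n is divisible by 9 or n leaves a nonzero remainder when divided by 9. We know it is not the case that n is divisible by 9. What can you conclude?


Disjunctive syllogism: P ∨ Q, ¬P ⊢ Q
Disjunction: n is divisible by 9 ∨ n leaves a nonzero remainder when divided by 9
We know it is not the case that n is divisible by 9.
By disjunctive syllogism, the other disjunct must be true.

n leaves a nonzero remainder when divided by 9


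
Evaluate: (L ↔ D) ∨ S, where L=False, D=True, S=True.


L = False, D = True, S = True
Expression: (L ↔ D) ∨ S
Step 1: L ↔ D = (False iff True) (true when values match) = False
Step 2: (False) ∨ S = False OR True = True

True


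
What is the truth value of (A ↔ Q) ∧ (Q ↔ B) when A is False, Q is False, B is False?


A = False, Q = False, B = False
Step 1: A ↔ Q is true when A and Q have the same value. Result: True
Step 2: Q ↔ B is true when Q and B have the same value. Result: True
Step 3: True ∧ True = True

True


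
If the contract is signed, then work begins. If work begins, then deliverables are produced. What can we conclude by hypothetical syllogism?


Hypothetical syllogism: P → Q, Q → R ⊢ P → R
Premise 1: the contract is signed → work begins
Premise 2: work begins → deliverables are produced
Chain the implications: the middle term (work begins) links the two.
Conclusion: If the contract is signed, then deliverables are produced.

If the contract is signed, then deliverables are produced.


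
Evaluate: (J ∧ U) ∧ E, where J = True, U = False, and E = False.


J = True, U = False, E = False
Step 1: J ∧ U = True AND False = False
Step 2: False ∧ E = False AND False = False
AND is true only when ALL operands are true.

False


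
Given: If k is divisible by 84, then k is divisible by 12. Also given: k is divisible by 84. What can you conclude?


Modus ponens: P → Q, P ⊢ Q
P: k is divisible by 84
Q: k is divisible by 12
We have P → Q and P is true.
By modus ponens, Q must be true.

k is divisible by 12


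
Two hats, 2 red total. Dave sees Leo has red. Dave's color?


Total red = 2, Leo = red
Red accounted for: 1
Remaining for Dave: 1
Dave's hat is red.

red


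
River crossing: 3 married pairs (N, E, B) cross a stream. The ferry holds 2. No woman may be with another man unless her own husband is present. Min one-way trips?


Label couples N, E, B (H = husband, W = wife).
Counting alone: 6 people, the ferry carries 2 and someone must bring it back, so each round trip nets at most +1 on the far side until the last crossing → at least 9 trips. The jealousy constraint makes 9 impossible; the shortest valid schedule has 11:
1. WN+WE →  (far: WN,WE; near: HN,HE,HB,WB)
2. WN ←       (far: WE; near: HN,HE,HB,WN,WB)
3. WN+WB →  (far: WN,WE,WB; near: HN,HE,HB)
4. WN ←       (far: WE,WB; near: HN,HE,HB,WN)
5. HE+HB →  (far: HE,WE,HB,WB; near: HN,WN)
6. HE+WE ←  (far: HB,WB; near: HN,WN,HE,WE)
7. HN+HE →  (far: HN,HE,HB,WB; near: WN,WE)
8. WB ←       (far: HN,HE,HB; near: WN,WE,WB)
9. WN+WE →  (far: HN,WN,HE,WE,HB; near: WB)
10. HB ←      (far: HN,WN,HE,WE; near: HB,WB)
11. HB+WB → (far: all six; near: empty)
In every state each wife is either with her husband or with no other man.
Minimum trips = 11

11


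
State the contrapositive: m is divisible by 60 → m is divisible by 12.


Original: If m is divisible by 60, then m is divisible by 12
Contrapositive: If ¬Q, then ¬P
Negate Q: not (m is divisible by 12)
Negate P: not (m is divisible by 60)

If not (m is divisible by 12), then not (m is divisible by 60).


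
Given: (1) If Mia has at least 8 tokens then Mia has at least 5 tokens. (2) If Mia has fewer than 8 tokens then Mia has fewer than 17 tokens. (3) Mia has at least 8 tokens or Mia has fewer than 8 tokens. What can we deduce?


Constructive dilemma: (P → Q) ∧ (R → S), P ∨ R ⊢ Q ∨ S
Premise 1: Mia has at least 8 tokens → Mia has at least 5 tokens
Premise 2: Mia has fewer than 8 tokens → Mia has fewer than 17 tokens
Premise 3: Mia has at least 8 tokens ∨ Mia has fewer than 8 tokens
Case 1: Assuming Mia has at least 8 tokens, then by Premise 1, Mia has at least 5 tokens.
Case 2: Assuming Mia has fewer than 8 tokens, then by Premise 2, Mia has fewer than 17 tokens.
Since one of Mia has at least 8 tokens or Mia has fewer than 8 tokens must hold, we get Mia has at least 5 tokens or Mia has fewer than 17 tokens.

Mia has at least 5 tokens or Mia has fewer than 17 tokens.


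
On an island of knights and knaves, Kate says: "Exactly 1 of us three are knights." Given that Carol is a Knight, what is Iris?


Kate claims exactly 1 knights among Kate, Carol, Iris.
Given: Carol is a Knight.

Case 1: Kate is a Knight (tells truth)
  Then exactly 1 of the three are knights.
  Counting Kate, Carol: 2 knight(s) so far. Need -1 more → impossible.
Case 2: Kate is a Knave (lies)
  Then the count is NOT 1.
  If Iris = Knave, count = 1 = 1 → claim would be true, contradicts lie.
  If Iris = Knight, count = 2 ≠ 1 → lie confirmed ✓

Iris is a Knight.

Knight


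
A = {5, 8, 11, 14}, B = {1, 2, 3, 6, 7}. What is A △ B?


A = {5, 8, 11, 14}
B = {1, 2, 3, 6, 7}
Operation: symmetric difference
In A only: [5, 8, 11, 14], in B only: [1, 2, 3, 6, 7]

{1, 2, 3, 5, 6, 7, 8, 11, 14}


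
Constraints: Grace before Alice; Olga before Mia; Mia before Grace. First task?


Constraints: Grace before Alice; Olga before Mia; Mia before Grace
The first task can have nothing scheduled before it, so it must never appear on the right of a 'before'.
Tasks appearing after some 'before': Alice, Mia, Grace.
The only task not in that list is Olga → it is first.

Olga


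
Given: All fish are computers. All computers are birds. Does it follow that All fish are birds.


Premise 1: All fish are computers.
Premise 2: All computers are birds.
Conclusion: All fish are birds.
Barbara syllogism (AAA-1): All A are B, All B are C → All A are C.
Middle term (computers) distributed in premise 2.

Valid


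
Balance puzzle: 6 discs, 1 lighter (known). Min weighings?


Each weighing has 3 outcomes (left heavy / balance / right heavy), so k weighings distinguish at most 3^k cases; splitting into three near-equal groups achieves this.
Need 3^k ≥ 6: 3^1 = 3 < 6 ≤ 3^2 = 9
k = ⌈log₃(6)⌉ = 2

2


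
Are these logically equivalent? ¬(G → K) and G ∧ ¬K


Expression 1: ¬(G → K)
Expression 2: G ∧ ¬K
Truth table (G K | Expr1 Expr2):
  T T |   F     F
  T F |   T     T
  F T |   F     F
  F F |   F     F
All 4 rows agree, so the expressions are logically equivalent.

Yes


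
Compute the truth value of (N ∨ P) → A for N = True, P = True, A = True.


N = True, P = True, A = True
Step 1: N ∨ P = True OR True = True
Step 2: (True) → A: false only when antecedent=True and A=False.
Result: True

True


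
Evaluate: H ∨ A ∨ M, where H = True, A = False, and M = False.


H = True, A = False, M = False
Step 1: H ∨ A = True OR False = True
Step 2: True ∨ M = True OR False = True
OR is true when at least one operand is true.

True


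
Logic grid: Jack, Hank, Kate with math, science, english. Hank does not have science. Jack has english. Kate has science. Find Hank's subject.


From clues:
  Kate → science
  Jack → english
By elimination, Hank gets the remaining.

math


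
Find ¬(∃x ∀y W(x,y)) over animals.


Original: ∃x ∀y W(x,y)
Rule: ¬∀→∃, ¬∃→∀, negate predicate.
Negation: ∀x ∃y ¬W(x,y)

∀x ∃y ¬W(x,y)


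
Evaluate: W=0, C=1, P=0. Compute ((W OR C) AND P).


W OR C = 0|1 = 1
1 AND 0 = 0

0


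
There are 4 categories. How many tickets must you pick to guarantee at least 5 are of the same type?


Pigeonhole: to guarantee k in one of n categories, need (k-1)×n + 1.
k = 5, n = 4
Minimum = (5-1) × 4 + 1 = 4 × 4 + 1

17


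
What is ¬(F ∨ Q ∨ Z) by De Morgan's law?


De Morgan's law: ¬(P ∨ Q ∨ R) ≡ ¬P ∧ ¬Q ∧ ¬R
¬(F ∨ Q ∨ Z) = ¬F ∧ ¬Q ∧ ¬Z

¬F ∧ ¬Q ∧ ¬Z


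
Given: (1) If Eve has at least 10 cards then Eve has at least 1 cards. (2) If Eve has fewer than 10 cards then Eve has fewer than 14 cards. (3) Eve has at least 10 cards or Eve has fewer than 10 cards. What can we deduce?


Constructive dilemma: (P → Q) ∧ (R → S), P ∨ R ⊢ Q ∨ S
Premise 1: Eve has at least 10 cards → Eve has at least 1 cards
Premise 2: Eve has fewer than 10 cards → Eve has fewer than 14 cards
Premise 3: Eve has at least 10 cards ∨ Eve has fewer than 10 cards
Case 1: Assuming Eve has at least 10 cards, then by Premise 1, Eve has at least 1 cards.
Case 2: Assuming Eve has fewer than 10 cards, then by Premise 2, Eve has fewer than 14 cards.
Since one of Eve has at least 10 cards or Eve has fewer than 10 cards must hold, we get Eve has at least 1 cards or Eve has fewer than 14 cards.

Eve has at least 1 cards or Eve has fewer than 14 cards.


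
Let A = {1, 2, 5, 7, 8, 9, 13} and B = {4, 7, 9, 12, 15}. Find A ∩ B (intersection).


A = {1, 2, 5, 7, 8, 9, 13}
B = {4, 7, 9, 12, 15}
Operation: intersection
Elements in both: 7, 9

{7, 9}


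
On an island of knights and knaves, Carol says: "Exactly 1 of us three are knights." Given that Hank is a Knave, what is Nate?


Carol claims exactly 1 knights among Carol, Hank, Nate.
Given: Hank is a Knave.

Case 1: Carol is a Knight (tells truth)
  Then exactly 1 of the three are knights.
  Counting Carol, Hank: 1 knight(s) so far. Need 0 more → Nate = Knave.
Case 2: Carol is a Knave (lies)
  Then the count is NOT 1.
  If Nate = Knight, count = 1 = 1 → claim would be true, contradicts lie.
  If Nate = Knave, count = 0 ≠ 1 → lie confirmed ✓

Nate is a Knave.

Knave


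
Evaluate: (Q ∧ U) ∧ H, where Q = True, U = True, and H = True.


Q = True, U = True, H = True
Step 1: Q ∧ U = True AND True = True
Step 2: True ∧ H = True AND True = True
AND is true only when ALL operands are true.

True


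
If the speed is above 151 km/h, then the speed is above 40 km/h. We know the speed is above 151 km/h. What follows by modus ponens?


Modus ponens: P → Q, P ⊢ Q
P: the speed is above 151 km/h
Q: the speed is above 40 km/h
We have P → Q and P is true.
By modus ponens, Q must be true.

The speed is above 40 km/h


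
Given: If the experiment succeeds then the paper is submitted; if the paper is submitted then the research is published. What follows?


Hypothetical syllogism: P → Q, Q → R ⊢ P → R
Premise 1: the experiment succeeds → the paper is submitted
Premise 2: the paper is submitted → the research is published
Chain the implications: the middle term (the paper is submitted) links the two.
Conclusion: If the experiment succeeds, then the research is published.

If the experiment succeeds, then the research is published.


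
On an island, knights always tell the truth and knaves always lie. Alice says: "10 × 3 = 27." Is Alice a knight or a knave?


Statement: "10 × 3 = 27."
Actual: 10 × 3 = 30
Claimed: 27
Statement is FALSE → Alice lies → Knave

Knave


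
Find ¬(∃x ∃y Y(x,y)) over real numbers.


Original: ∃x ∃y Y(x,y)
Rule: ¬∀→∃, ¬∃→∀, negate predicate.
Negation: ∀x ∀y ¬Y(x,y)

∀x ∀y ¬Y(x,y)


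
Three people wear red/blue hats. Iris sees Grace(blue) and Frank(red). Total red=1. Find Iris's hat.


Total red = 1, seen red = 1
Own red = 1 - 1 = 0
Iris's hat is blue.

blue


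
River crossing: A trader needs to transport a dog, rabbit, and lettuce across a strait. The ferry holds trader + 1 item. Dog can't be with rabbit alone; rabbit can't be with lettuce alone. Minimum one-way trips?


1. trader+rabbit → 2. trader ← 3. trader+dog → 4. trader+rabbit ← 5. trader+lettuce → 6. trader ← 7. trader+rabbit →
Minimum trips = 7

7


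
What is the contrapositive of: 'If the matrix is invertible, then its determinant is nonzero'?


Original: If the matrix is invertible, then its determinant is nonzero
Contrapositive: If ¬Q, then ¬P
Negate Q: not (its determinant is nonzero)
Negate P: not (the matrix is invertible)

If not (its determinant is nonzero), then not (the matrix is invertible).


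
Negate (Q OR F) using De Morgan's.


De Morgan's law: ¬(P ∨ Q) ≡ ¬P ∧ ¬Q
¬(Q ∨ F) = ¬Q ∧ ¬F

¬Q ∧ ¬F


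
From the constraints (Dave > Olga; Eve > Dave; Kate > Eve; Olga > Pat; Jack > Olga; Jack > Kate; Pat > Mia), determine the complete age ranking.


Constraints: Dave > Olga; Eve > Dave; Kate > Eve; Olga > Pat; Jack > Olga; Jack > Kate; Pat > Mia
Method: at each step, the next-highest is the one remaining person who never appears on the smaller side of a constraint between remaining people.
  Step 1: remaining {Dave, Eve, Jack, Mia, Pat, Kate, Olga}; on the smaller side: {Dave, Eve, Mia, Pat, Kate, Olga} → Jack is next (Jack > Olga; Jack > Kate).
  Step 2: remaining {Dave, Eve, Mia, Pat, Kate, Olga}; on the smaller side: {Dave, Eve, Mia, Pat, Olga} → Kate is next (Kate > Eve).
  Step 3: remaining {Dave, Eve, Mia, Pat, Olga}; on the smaller side: {Dave, Mia, Pat, Olga} → Eve is next (Eve > Dave).
  Step 4: remaining {Dave, Mia, Pat, Olga}; on the smaller side: {Mia, Pat, Olga} → Dave is next (Dave > Olga).
  Step 5: remaining {Mia, Pat, Olga}; on the smaller side: {Mia, Pat} → Olga is next (Olga > Pat).
  Step 6: remaining {Mia, Pat}; on the smaller side: {Mia} → Pat is next (Pat > Mia).
  Step 7: only Mia remains → lowest.
Final ranking (highest to lowest):

Jack > Kate > Eve > Dave > Olga > Pat > Mia


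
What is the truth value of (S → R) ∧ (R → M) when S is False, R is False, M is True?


S = False, R = False, M = True
Step 1: S → R is false only when S=True and R=False. Result: True
Step 2: R → M is false only when R=True and M=False. Result: True
Step 3: True ∧ True = True

True


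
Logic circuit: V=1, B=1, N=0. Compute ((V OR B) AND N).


V OR B = 1|1 = 1
1 AND 0 = 0

0


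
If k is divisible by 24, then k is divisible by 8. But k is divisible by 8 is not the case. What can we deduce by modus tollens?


Modus tollens: P → Q, ¬Q ⊢ ¬P
P: k is divisible by 24
Q: k is divisible by 8
We have P → Q and Q is false.
By modus tollens, P must be false.

It is not the case that k is divisible by 24


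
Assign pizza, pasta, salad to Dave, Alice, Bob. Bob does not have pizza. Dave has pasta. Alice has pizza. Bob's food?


From clues:
  Alice → pizza
  Dave → pasta
By elimination, Bob gets the remaining.

salad


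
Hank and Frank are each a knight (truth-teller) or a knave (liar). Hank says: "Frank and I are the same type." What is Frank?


Hank says: "Frank and I are the same type."
Case 1: Hank is a Knight (truth-teller)
  Statement is true → they ARE the same → Frank is also a Knight
Case 2: Hank is a Knave (liar)
  Statement is false → they are NOT the same → Frank is a Knight
In both cases, Frank is a Knight.

Knight


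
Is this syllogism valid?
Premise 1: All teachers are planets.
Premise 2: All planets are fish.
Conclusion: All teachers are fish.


Premise 1: All teachers are planets.
Premise 2: All planets are fish.
Conclusion: All teachers are fish.
Barbara syllogism (AAA-1): All A are B, All B are C → All A are C.
Middle term (planets) distributed in premise 2.

Valid


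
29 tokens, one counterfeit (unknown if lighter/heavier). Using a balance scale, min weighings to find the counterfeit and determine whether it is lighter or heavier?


Let n = 29. 58 possibilities (n tokens × lighter/heavier); each weighing has 3 outcomes.
Bound for k weighings: say the first weighing puts j tokens on each pan. If it tips, the 2j weighed tokens remain suspects (each with a known direction) and k-1 weighings give 3^(k-1) outcomes; 3^(k-1) is odd, so 2j ≤ 3^(k-1) - 1. If it balances, the n - 2j unweighed tokens remain with direction unknown: 2(n - 2j) ≤ 3^(k-1) - 1 by the same parity argument. Adding, n ≤ (3^(k-1) - 1) + (3^(k-1) - 1)/2 = (3^k - 3)/2, and the classical three-group strategy achieves this (3 tokens in 2 weighings, 12 in 3, 39 in 4, 120 in 5).
So we need the smallest k with (3^k - 3)/2 ≥ 29.
k = 3: (3^3 - 3)/2 = 12 < 29 ✗
k = 4: (3^4 - 3)/2 = 39 ≥ 29 ✓

4


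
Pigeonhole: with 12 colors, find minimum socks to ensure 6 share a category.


Pigeonhole: to guarantee k in one of n categories, need (k-1)×n + 1.
k = 6, n = 12
Minimum = (6-1) × 12 + 1 = 5 × 12 + 1

61


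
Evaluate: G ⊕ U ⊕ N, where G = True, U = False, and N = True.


G = True, U = False, N = True
Step 1: G ⊕ U = True XOR False = True
Step 2: True ⊕ N = True XOR True = False
XOR is true when an odd number of operands are true.

False


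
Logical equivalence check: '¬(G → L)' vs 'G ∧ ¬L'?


Expression 1: ¬(G → L)
Expression 2: G ∧ ¬L
Truth table (G L | Expr1 Expr2):
  T T |   F     F
  T F |   T     T
  F T |   F     F
  F F |   F     F
All 4 rows agree, so the expressions are logically equivalent.

Yes


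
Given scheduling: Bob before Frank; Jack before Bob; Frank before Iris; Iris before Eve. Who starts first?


Constraints: Bob before Frank; Jack before Bob; Frank before Iris; Iris before Eve
The first task can have nothing scheduled before it, so it must never appear on the right of a 'before'.
Tasks appearing after some 'before': Frank, Bob, Iris, Eve.
The only task not in that list is Jack → it is first.

Jack


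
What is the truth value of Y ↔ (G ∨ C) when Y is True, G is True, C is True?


Y = True, G = True, C = True
Step 1: G ∨ C = True OR True = True
Step 2: Y ↔ (True): true when both sides have same truth value.
Result: True ↔ True = True

True


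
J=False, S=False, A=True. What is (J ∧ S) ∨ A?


J = False, S = False, A = True
Expression: (J ∧ S) ∨ A
Step 1: J ∧ S = False AND False = False
Step 2: (False) ∨ A = False OR True = True

True


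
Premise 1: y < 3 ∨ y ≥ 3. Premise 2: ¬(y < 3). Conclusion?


Disjunctive syllogism: P ∨ Q, ¬P ⊢ Q
Disjunction: y < 3 ∨ y ≥ 3
We know it is not the case that y < 3.
By disjunctive syllogism, the other disjunct must be true.

y ≥ 3


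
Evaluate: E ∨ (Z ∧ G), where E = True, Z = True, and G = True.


E = True, Z = True, G = True
Step 1: Z ∧ G = True AND True = True
Step 2: E ∨ True = True OR True = True
AND evaluated first (higher precedence); then OR applied.

True


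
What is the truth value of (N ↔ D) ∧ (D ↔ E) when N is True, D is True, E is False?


N = True, D = True, E = False
Step 1: N ↔ D is true when N and D have the same value. Result: True
Step 2: D ↔ E is true when D and E have the same value. Result: False
Step 3: True ∧ False = False

False


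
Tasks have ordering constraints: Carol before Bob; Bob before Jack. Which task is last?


Constraints: Carol before Bob; Bob before Jack
The last task can have nothing scheduled after it, so it must never appear on the left of a 'before'.
Tasks appearing before some other task: Carol, Bob.
The only task not in that list is Jack → it is last.

Jack


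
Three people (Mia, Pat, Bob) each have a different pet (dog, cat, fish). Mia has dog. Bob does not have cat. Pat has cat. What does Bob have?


From clues:
  Pat → cat
  Mia → dog
By elimination, Bob gets the remaining.

fish


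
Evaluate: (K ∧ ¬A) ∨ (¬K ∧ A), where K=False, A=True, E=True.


K = False, A = True, E = True
Expression: (K ∧ ¬A) ∨ (¬K ∧ A)
Step 1: ¬A = NOT True = False
Step 2: K ∧ ¬A = False AND False = False
Step 3: ¬K = NOT False = True
Step 4: ¬K ∧ A = True AND True = True
Step 5: (False) ∨ (True) = False OR True = True

True


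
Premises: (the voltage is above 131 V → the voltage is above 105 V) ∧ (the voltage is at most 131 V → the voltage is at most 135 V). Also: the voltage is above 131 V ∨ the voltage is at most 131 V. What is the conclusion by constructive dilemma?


Constructive dilemma: (P → Q) ∧ (R → S), P ∨ R ⊢ Q ∨ S
Premise 1: the voltage is above 131 V → the voltage is above 105 V
Premise 2: the voltage is at most 131 V → the voltage is at most 135 V
Premise 3: the voltage is above 131 V ∨ the voltage is at most 131 V
Case 1: Assuming the voltage is above 131 V, then by Premise 1, the voltage is above 105 V.
Case 2: Assuming the voltage is at most 131 V, then by Premise 2, the voltage is at most 135 V.
Since one of the voltage is above 131 V or the voltage is at most 131 V must hold, we get the voltage is above 105 V or the voltage is at most 135 V.

The voltage is above 105 V or the voltage is at most 135 V.


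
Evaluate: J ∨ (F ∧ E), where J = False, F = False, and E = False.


J = False, F = False, E = False
Step 1: F ∧ E = False AND False = False
Step 2: J ∨ False = False OR False = False
AND evaluated first (higher precedence); then OR applied.

False


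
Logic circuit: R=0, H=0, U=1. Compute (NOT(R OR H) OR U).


R OR H = 0
NOT(0) = 1
1 OR 1 = 1

1


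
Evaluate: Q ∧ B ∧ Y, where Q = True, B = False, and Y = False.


Q = True, B = False, Y = False
Step 1: Q ∧ B = True AND False = False
Step 2: (False) ∧ Y = (False) AND False = False
AND is true only when ALL operands are true.

False


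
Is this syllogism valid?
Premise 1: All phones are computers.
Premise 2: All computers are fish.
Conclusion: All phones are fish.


Premise 1: All phones are computers.
Premise 2: All computers are fish.
Conclusion: All phones are fish.
Barbara syllogism (AAA-1): All A are B, All B are C → All A are C.
Middle term (computers) distributed in premise 2.

Valid


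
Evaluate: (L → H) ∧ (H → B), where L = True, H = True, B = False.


L = True, H = True, B = False
Step 1: L → H is false only when L=True and H=False. Result: True
Step 2: H → B is false only when H=True and B=False. Result: False
Step 3: True ∧ False = False

False


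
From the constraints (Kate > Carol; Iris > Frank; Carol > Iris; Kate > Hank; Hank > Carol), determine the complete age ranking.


Constraints: Kate > Carol; Iris > Frank; Carol > Iris; Kate > Hank; Hank > Carol
Method: at each step, the next-highest is the one remaining person who never appears on the smaller side of a constraint between remaining people.
  Step 1: remaining {Kate, Frank, Iris, Hank, Carol}; on the smaller side: {Frank, Iris, Hank, Carol} → Kate is next (Kate > Carol; Kate > Hank).
  Step 2: remaining {Frank, Iris, Hank, Carol}; on the smaller side: {Frank, Iris, Carol} → Hank is next (Hank > Carol).
  Step 3: remaining {Frank, Iris, Carol}; on the smaller side: {Frank, Iris} → Carol is next (Carol > Iris).
  Step 4: remaining {Frank, Iris}; on the smaller side: {Frank} → Iris is next (Iris > Frank).
  Step 5: only Frank remains → lowest.
Final ranking (highest to lowest):

Kate > Hank > Carol > Iris > Frank


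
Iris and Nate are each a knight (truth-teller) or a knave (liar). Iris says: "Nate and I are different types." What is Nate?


Iris says: "Nate and I are different types."
Case 1: Iris is a Knight (truth-teller)
  Statement is true → they ARE different → Nate is a Knave
Case 2: Iris is a Knave (liar)
  Statement is false → they are NOT different → Nate is a Knave
In both cases, Nate is a Knave.

Knave


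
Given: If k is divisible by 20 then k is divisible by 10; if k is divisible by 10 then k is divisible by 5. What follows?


Hypothetical syllogism: P → Q, Q → R ⊢ P → R
Premise 1: k is divisible by 20 → k is divisible by 10
Premise 2: k is divisible by 10 → k is divisible by 5
Chain the implications: the middle term (k is divisible by 10) links the two.
Conclusion: If k is divisible by 20, then k is divisible by 5.

If k is divisible by 20, then k is divisible by 5.


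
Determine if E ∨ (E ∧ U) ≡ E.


Expression 1: E ∨ (E ∧ U)
Expression 2: E
Truth table (E U | Expr1 Expr2):
  T T |   T     T
  T F |   T     T
  F T |   F     F
  F F |   F     F
All 4 rows agree, so the expressions are logically equivalent.

Yes


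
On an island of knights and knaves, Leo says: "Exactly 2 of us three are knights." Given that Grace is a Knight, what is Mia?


Leo claims exactly 2 knights among Leo, Grace, Mia.
Given: Grace is a Knight.

Case 1: Leo is a Knight (tells truth)
  Then exactly 2 of the three are knights.
  Counting Leo, Grace: 2 knight(s) so far. Need 0 more → Mia = Knave.
Case 2: Leo is a Knave (lies)
  Then the count is NOT 2.
  If Mia = Knight, count = 2 = 2 → claim would be true, contradicts lie.
  If Mia = Knave, count = 1 ≠ 2 → lie confirmed ✓

Mia is a Knave.

Knave


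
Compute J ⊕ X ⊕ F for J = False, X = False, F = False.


J = False, X = False, F = False
Step 1: J ⊕ X = False XOR False = False
Step 2: False ⊕ F = False XOR False = False
XOR is true when an odd number of operands are true.

False


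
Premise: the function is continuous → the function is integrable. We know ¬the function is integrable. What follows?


Modus tollens: P → Q, ¬Q ⊢ ¬P
P: the function is continuous
Q: the function is integrable
We have P → Q and Q is false.
By modus tollens, P must be false.

It is not the case that the function is continuous


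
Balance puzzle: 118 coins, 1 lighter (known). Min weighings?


Each weighing has 3 outcomes (left heavy / balance / right heavy), so k weighings distinguish at most 3^k cases; splitting into three near-equal groups achieves this.
Need 3^k ≥ 118: 3^4 = 81 < 118 ≤ 3^5 = 243
k = ⌈log₃(118)⌉ = 5

5


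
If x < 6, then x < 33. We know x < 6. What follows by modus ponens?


Modus ponens: P → Q, P ⊢ Q
P: x < 6
Q: x < 33
We have P → Q and P is true.
By modus ponens, Q must be true.

x < 33


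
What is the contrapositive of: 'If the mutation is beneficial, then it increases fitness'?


Original: If the mutation is beneficial, then it increases fitness
Contrapositive: If ¬Q, then ¬P
Negate Q: not (it increases fitness)
Negate P: not (the mutation is beneficial)

If not (it increases fitness), then not (the mutation is beneficial).


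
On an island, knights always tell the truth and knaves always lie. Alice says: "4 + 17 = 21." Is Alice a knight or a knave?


Statement: "4 + 17 = 21."
Actual: 4 + 17 = 21
Claimed: 21
Statement is TRUE → Alice tells the truth → Knight

Knight


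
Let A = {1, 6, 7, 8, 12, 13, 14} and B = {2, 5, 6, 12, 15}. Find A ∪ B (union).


A = {1, 6, 7, 8, 12, 13, 14}
B = {2, 5, 6, 12, 15}
Operation: union
All elements combined: 1, 2, 5, 6, 7, 8, 12, 13, 14, 15

{1, 2, 5, 6, 7, 8, 12, 13, 14, 15}


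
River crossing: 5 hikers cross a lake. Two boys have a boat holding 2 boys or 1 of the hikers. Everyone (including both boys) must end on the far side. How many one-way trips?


Per crossing of one of the hikers: boys→, one←, one of the hikers→, one← = 4 trips
5 × 4 = 20, + 1 final boys→ = 21
Minimum trips = 21

21


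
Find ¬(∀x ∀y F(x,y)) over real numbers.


Original: ∀x ∀y F(x,y)
Rule: ¬∀→∃, ¬∃→∀, negate predicate.
Negation: ∃x ∃y ¬F(x,y)

∃x ∃y ¬F(x,y)


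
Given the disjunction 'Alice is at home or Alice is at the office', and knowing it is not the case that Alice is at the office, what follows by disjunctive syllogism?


Disjunctive syllogism: P ∨ Q, ¬P ⊢ Q
Disjunction: Alice is at home ∨ Alice is at the office
We know it is not the case that Alice is at the office.
By disjunctive syllogism, the other disjunct must be true.

Alice is at home


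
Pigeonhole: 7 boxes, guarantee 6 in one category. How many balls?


Pigeonhole: to guarantee k in one of n categories, need (k-1)×n + 1.
k = 6, n = 7
Minimum = (6-1) × 7 + 1 = 5 × 7 + 1

36


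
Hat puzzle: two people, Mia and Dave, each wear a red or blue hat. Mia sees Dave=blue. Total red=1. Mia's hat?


Total red = 1, Dave = blue
Red accounted for: 0
Remaining for Mia: 1
Mia's hat is red.

red


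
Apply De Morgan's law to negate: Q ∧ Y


De Morgan's law: ¬(P ∧ Q) ≡ ¬P ∨ ¬Q
¬(Q ∧ Y) = ¬Q ∨ ¬Y

¬Q ∨ ¬Y


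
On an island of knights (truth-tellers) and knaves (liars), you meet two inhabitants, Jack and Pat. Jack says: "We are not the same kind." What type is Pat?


Jack says: "We are not the same kind."
Case 1: Jack is a Knight (truth-teller)
  Statement is true → they ARE different → Pat is a Knave
Case 2: Jack is a Knave (liar)
  Statement is false → they are NOT different → Pat is a Knave
In both cases, Pat is a Knave.

Knave
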